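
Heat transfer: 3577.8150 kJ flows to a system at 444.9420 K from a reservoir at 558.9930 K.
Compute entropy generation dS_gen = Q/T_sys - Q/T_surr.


dS_sys = 3577.8150/444.9420 = 8.0411 kJ/K
dS_surr = -3577.8150/558.9930 = -6.4005 kJ/K
dS_gen = 8.0411 - 6.4005 = 1.6406 kJ/K (irreversible)

dS_gen = 1.6406 kJ/K, irreversible


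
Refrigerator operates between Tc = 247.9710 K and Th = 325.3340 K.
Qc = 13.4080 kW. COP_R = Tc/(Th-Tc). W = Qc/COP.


COP = 247.9710 / 77.3630 = 3.2053
W = 13.4080 / 3.2053 = 4.1831 kW

COP = 3.2053, W = 4.1831 kW


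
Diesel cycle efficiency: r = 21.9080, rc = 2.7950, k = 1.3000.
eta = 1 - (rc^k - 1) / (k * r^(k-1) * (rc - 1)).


r^(k-1) = 2.5245
rc^k = 3.8045
eta = 0.5239 = 52.3936%

52.3936%


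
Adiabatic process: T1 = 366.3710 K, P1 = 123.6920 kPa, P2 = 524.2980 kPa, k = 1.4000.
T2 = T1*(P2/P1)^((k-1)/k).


(k-1)/k = 0.2857
(P2/P1)^exp = 1.5108
T2 = 366.3710 * 1.5108 = 553.5177 K

553.5177 K


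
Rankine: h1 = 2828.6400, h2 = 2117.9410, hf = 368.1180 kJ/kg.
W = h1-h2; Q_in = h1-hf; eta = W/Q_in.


W = 710.6990 kJ/kg
Q_in = 2460.5220 kJ/kg
eta = 0.2888 = 28.8841%

eta = 28.8841%


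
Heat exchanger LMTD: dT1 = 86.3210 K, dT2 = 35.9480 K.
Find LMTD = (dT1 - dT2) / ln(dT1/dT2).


dT1/dT2 = 2.4013
ln(dT1/dT2) = 0.8760
LMTD = 50.3730 / 0.8760 = 57.5035 K

57.5035 K


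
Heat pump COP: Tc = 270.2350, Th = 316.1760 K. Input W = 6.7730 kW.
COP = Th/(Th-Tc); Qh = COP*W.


COP = 316.1760 / 45.9410 = 6.8822
Qh = 6.8822 * 6.7730 = 46.6133 kW

COP = 6.8822, Qh = 46.6133 kW


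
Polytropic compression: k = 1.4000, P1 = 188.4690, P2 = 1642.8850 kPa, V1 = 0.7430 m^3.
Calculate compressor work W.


(k-1)/k = 0.2857
(P2/P1)^exp = 1.8564
W = 3.5000 * 188.4690 * 0.7430 * (1.8564 - 1) = 419.7434 kJ

419.7434 kJ


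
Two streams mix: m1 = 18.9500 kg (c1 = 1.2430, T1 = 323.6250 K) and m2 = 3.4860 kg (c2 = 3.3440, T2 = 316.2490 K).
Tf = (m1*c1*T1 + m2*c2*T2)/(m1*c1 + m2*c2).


num = 11309.5111
den = 35.2120
Tf = 321.1831 K

321.1831 K


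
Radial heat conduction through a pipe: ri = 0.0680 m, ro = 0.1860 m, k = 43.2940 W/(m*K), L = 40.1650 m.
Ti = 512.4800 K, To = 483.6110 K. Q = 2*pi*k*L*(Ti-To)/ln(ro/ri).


dT = 28.8690 K
ln(ro/ri) = 1.0062
Q = 2*pi*43.2940*40.1650*28.8690 / 1.0062 = 313462.7655 W

313462.7655 W


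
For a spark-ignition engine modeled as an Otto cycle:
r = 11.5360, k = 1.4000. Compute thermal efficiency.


r^(k-1) = 2.6596
eta = 1 - 1/2.6596 = 0.6240 = 62.4009%

62.4009%


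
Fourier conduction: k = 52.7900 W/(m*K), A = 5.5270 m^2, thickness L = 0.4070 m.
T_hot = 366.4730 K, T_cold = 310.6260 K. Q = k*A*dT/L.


dT = 55.8470 K
Q = 52.7900 * 5.5270 * 55.8470 / 0.4070 = 40035.6207 W

40035.6207 W


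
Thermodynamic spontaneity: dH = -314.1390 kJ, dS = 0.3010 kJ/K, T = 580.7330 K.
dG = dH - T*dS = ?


T*dS = 580.7330 * 0.3010 = 174.8006 kJ
dG = -314.1390 - 174.8006 = -488.9396 kJ (spontaneous)

dG = -488.9396 kJ, spontaneous


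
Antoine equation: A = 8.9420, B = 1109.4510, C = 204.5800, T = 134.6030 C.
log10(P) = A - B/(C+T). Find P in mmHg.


C+T = 339.1830
B/(C+T) = 3.2710
log10(P) = 8.9420 - 3.2710 = 5.6710
P = 10^5.6710 = 468866.1939 mmHg

468866.1939 mmHg


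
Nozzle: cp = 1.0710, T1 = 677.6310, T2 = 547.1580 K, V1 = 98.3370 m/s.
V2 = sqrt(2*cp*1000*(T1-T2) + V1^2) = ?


dT = 130.4730 K
2*cp*1000*dT = 279473.1660
V1^2 = 9670.1656
V2 = sqrt(289143.3316) = 537.7205 m/s

537.7205 m/s


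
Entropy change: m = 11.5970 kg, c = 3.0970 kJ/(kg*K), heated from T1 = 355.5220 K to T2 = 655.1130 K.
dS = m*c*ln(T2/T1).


T2/T1 = 1.8427
ln(T2/T1) = 0.6112
dS = 11.5970 * 3.0970 * 0.6112 = 21.9525 kJ/K

21.9525 kJ/K


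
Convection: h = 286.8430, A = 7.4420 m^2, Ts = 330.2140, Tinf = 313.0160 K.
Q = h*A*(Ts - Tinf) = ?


dT = 17.1980 K
Q = 286.8430 * 7.4420 * 17.1980 = 36712.3231 W

36712.3231 W


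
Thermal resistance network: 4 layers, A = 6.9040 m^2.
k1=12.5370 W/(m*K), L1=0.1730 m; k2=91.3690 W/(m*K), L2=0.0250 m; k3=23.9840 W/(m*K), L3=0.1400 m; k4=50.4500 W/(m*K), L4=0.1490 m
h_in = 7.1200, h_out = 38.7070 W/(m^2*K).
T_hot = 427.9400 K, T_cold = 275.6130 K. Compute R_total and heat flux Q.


R_conv_in = 1/(7.1200*6.9040) = 0.0203
R_1 = 0.1730/(12.5370*6.9040) = 0.0020
R_2 = 0.0250/(91.3690*6.9040) = 3.9631e-05
R_3 = 0.1400/(23.9840*6.9040) = 0.0008
R_4 = 0.1490/(50.4500*6.9040) = 0.0004
R_conv_out = 1/(38.7070*6.9040) = 0.0037
R_total = 0.0274 K/W
Q = 152.3270 / 0.0274 = 5560.0152 W

R_total = 0.0274 K/W, Q = 5560.0152 W


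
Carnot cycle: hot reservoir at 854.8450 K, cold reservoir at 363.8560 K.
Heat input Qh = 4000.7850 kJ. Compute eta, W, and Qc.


eta = 1 - 363.8560/854.8450 = 0.5744
W = 0.5744 * 4000.7850 = 2297.8919 kJ
Qc = 4000.7850 - 2297.8919 = 1702.8931 kJ

eta = 57.4360%, W = 2297.8919 kJ, Qc = 1702.8931 kJ


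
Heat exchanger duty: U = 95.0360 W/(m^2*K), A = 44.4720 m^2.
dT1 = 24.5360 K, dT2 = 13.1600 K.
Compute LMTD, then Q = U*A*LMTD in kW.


LMTD = 18.2612 K
Q = 95.0360 * 44.4720 * 18.2612 = 77179.9654 W = 77.1800 kW

77.1800 kW


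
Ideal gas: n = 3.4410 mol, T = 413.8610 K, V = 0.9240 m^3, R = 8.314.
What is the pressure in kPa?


P = nRT/V = 3.4410 * 8.314 * 413.8610 / 0.9240
= 11839.9317 / 0.9240 = 12813.7789 Pa = 12.8138 kPa

12.8138 kPa


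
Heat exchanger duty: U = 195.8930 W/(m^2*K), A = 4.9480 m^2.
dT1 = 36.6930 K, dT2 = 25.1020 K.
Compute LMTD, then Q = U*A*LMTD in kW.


LMTD = 30.5317 K
Q = 195.8930 * 4.9480 * 30.5317 = 29593.7017 W = 29.5937 kW

29.5937 kW


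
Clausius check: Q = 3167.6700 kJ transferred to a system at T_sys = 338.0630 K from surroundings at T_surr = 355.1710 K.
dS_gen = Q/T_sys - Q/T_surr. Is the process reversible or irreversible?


dS_sys = 3167.6700/338.0630 = 9.3701 kJ/K
dS_surr = -3167.6700/355.1710 = -8.9187 kJ/K
dS_gen = 9.3701 - 8.9187 = 0.4513 kJ/K (irreversible)

dS_gen = 0.4513 kJ/K, irreversible


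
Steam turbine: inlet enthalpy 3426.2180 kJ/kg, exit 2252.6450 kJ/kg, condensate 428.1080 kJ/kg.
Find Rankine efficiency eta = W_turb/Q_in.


W = 1173.5730 kJ/kg
Q_in = 2998.1100 kJ/kg
eta = 0.3914 = 39.1438%

eta = 39.1438%


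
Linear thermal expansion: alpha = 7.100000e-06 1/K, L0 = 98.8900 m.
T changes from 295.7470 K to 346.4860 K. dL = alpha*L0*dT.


dT = 50.7390 K
dL = 7.100000e-06 * 98.8900 * 50.7390 = 0.035625 m
L_final = 98.925625 m

dL = 0.035625 m


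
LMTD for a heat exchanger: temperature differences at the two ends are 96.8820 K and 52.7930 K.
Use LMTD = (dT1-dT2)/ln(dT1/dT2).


dT1/dT2 = 1.8351
ln(dT1/dT2) = 0.6071
LMTD = 44.0890 / 0.6071 = 72.6205 K

72.6205 K


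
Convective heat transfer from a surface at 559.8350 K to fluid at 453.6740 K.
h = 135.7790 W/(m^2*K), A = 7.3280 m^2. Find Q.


dT = 106.1610 K
Q = 135.7790 * 7.3280 * 106.1610 = 105628.9754 W

105628.9754 W


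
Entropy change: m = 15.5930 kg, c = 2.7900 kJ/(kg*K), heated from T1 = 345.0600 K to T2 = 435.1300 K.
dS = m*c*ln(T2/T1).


T2/T1 = 1.2610
ln(T2/T1) = 0.2319
dS = 15.5930 * 2.7900 * 0.2319 = 10.0898 kJ/K

10.0898 kJ/K


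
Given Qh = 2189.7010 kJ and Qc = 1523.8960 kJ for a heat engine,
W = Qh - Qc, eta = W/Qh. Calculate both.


W = 2189.7010 - 1523.8960 = 665.8050 kJ
eta = 665.8050 / 2189.7010 = 0.3041 = 30.4062%

W = 665.8050 kJ, eta = 30.4062%


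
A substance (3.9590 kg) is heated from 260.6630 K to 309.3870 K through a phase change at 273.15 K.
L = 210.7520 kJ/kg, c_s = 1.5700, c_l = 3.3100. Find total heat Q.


Q1 (sensible, solid) = 3.9590 * 1.5700 * 12.4870 = 77.6146 kJ
Q2 (latent) = 3.9590 * 210.7520 = 834.3672 kJ
Q3 (sensible, liquid) = 3.9590 * 3.3100 * 36.2370 = 474.8602 kJ
Q_total = 1386.8419 kJ

1386.8419 kJ


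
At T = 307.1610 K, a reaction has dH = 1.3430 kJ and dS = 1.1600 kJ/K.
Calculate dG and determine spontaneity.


T*dS = 307.1610 * 1.1600 = 356.3068 kJ
dG = 1.3430 - 356.3068 = -354.9638 kJ (spontaneous)

dG = -354.9638 kJ, spontaneous


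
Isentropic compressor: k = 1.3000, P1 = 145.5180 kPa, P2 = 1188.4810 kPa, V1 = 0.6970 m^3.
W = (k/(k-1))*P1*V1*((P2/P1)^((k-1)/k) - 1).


(k-1)/k = 0.2308
(P2/P1)^exp = 1.6236
W = 4.3333 * 145.5180 * 0.6970 * (1.6236 - 1) = 274.0801 kJ

274.0801 kJ


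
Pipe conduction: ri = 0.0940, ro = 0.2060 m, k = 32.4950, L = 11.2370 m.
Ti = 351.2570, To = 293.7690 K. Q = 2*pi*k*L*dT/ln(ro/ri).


dT = 57.4880 K
ln(ro/ri) = 0.7846
Q = 2*pi*32.4950*11.2370*57.4880 / 0.7846 = 168107.0742 W

168107.0742 W


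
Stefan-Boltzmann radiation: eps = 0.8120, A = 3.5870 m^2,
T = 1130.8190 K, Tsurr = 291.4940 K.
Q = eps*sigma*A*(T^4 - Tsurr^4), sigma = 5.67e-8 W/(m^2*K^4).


T^4 = 1.6352e+12
Tsurr^4 = 7.2197e+09
Q = 0.8120 * 5.67e-8 * 3.5870 * 1.6280e+12 = 268856.8641 W

268856.8641 W


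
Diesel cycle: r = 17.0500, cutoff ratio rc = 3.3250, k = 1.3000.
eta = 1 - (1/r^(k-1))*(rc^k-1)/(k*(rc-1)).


r^(k-1) = 2.3416
rc^k = 4.7679
eta = 0.4676 = 46.7624%

46.7624%


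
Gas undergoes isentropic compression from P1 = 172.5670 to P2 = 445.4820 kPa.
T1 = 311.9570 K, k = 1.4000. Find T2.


(k-1)/k = 0.2857
(P2/P1)^exp = 1.3112
T2 = 311.9570 * 1.3112 = 409.0464 K

409.0464 K


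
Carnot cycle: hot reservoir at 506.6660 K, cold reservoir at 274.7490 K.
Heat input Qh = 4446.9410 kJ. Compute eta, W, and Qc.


eta = 1 - 274.7490/506.6660 = 0.4577
W = 0.4577 * 4446.9410 = 2035.5051 kJ
Qc = 4446.9410 - 2035.5051 = 2411.4359 kJ

eta = 45.7732%, W = 2035.5051 kJ, Qc = 2411.4359 kJ


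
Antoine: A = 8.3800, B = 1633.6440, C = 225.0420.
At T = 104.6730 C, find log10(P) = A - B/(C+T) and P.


C+T = 329.7150
B/(C+T) = 4.9547
log10(P) = 8.3800 - 4.9547 = 3.4253
P = 10^3.4253 = 2662.4690 mmHg

2662.4690 mmHg


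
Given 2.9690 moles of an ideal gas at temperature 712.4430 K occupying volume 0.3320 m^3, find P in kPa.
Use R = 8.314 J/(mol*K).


P = nRT/V = 2.9690 * 8.314 * 712.4430 / 0.3320
= 17586.1325 / 0.3320 = 52970.2787 Pa = 52.9703 kPa

52.9703 kPa


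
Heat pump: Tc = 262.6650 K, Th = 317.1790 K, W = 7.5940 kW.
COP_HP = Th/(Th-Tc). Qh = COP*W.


COP = 317.1790 / 54.5140 = 5.8183
Qh = 5.8183 * 7.5940 = 44.1842 kW

COP = 5.8183, Qh = 44.1842 kW


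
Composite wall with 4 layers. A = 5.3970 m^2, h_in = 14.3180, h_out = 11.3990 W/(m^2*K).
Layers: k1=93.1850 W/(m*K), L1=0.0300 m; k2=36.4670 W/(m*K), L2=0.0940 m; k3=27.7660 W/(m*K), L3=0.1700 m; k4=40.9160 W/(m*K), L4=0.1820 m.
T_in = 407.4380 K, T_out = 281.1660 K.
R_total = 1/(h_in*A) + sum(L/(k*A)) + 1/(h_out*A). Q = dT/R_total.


R_conv_in = 1/(14.3180*5.3970) = 0.0129
R_1 = 0.0300/(93.1850*5.3970) = 5.9652e-05
R_2 = 0.0940/(36.4670*5.3970) = 0.0005
R_3 = 0.1700/(27.7660*5.3970) = 0.0011
R_4 = 0.1820/(40.9160*5.3970) = 0.0008
R_conv_out = 1/(11.3990*5.3970) = 0.0163
R_total = 0.0317 K/W
Q = 126.2720 / 0.0317 = 3984.4012 W

R_total = 0.0317 K/W, Q = 3984.4012 W


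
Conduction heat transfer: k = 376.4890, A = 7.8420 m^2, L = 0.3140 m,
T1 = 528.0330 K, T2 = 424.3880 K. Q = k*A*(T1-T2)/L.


dT = 103.6450 K
Q = 376.4890 * 7.8420 * 103.6450 / 0.3140 = 974535.8894 W

974535.8894 W


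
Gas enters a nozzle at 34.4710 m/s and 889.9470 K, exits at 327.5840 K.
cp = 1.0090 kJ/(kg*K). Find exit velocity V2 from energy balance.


dT = 562.3630 K
2*cp*1000*dT = 1134848.5340
V1^2 = 1188.2498
V2 = sqrt(1136036.7838) = 1065.8503 m/s

1065.8503 m/s


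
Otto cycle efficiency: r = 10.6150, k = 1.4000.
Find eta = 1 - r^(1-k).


r^(k-1) = 2.5726
eta = 1 - 1/2.5726 = 0.6113 = 61.1284%

61.1284%


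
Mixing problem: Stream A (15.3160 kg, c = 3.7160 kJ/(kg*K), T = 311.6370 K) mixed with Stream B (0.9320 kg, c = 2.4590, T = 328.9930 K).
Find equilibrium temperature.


num = 18490.5702
den = 59.2060
Tf = 312.3088 K

312.3088 K


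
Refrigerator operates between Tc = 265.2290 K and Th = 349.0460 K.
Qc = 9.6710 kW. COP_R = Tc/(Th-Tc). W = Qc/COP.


COP = 265.2290 / 83.8170 = 3.1644
W = 9.6710 / 3.1644 = 3.0562 kW

COP = 3.1644, W = 3.0562 kW


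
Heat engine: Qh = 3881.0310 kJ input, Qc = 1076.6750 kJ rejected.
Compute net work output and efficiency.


W = 3881.0310 - 1076.6750 = 2804.3560 kJ
eta = 2804.3560 / 3881.0310 = 0.7226 = 72.2580%

W = 2804.3560 kJ, eta = 72.2580%


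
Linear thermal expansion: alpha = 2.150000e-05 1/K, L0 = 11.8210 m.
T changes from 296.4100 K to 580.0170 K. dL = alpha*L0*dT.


dT = 283.6070 K
dL = 2.150000e-05 * 11.8210 * 283.6070 = 0.072079 m
L_final = 11.893079 m

dL = 0.072079 m


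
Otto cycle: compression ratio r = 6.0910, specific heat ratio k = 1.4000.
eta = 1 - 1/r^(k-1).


r^(k-1) = 2.0600
eta = 1 - 1/2.0600 = 0.5146 = 51.4572%

51.4572%


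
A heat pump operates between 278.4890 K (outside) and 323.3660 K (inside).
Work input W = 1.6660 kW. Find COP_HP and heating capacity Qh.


COP = 323.3660 / 44.8770 = 7.2056
Qh = 7.2056 * 1.6660 = 12.0045 kW

COP = 7.2056, Qh = 12.0045 kW


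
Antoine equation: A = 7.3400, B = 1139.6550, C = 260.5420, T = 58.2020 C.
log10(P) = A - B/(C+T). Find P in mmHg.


C+T = 318.7440
B/(C+T) = 3.5755
log10(P) = 7.3400 - 3.5755 = 3.7645
P = 10^3.7645 = 5814.9296 mmHg

5814.9296 mmHg


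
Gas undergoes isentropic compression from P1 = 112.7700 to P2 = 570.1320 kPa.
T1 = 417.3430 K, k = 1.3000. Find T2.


(k-1)/k = 0.2308
(P2/P1)^exp = 1.4535
T2 = 417.3430 * 1.4535 = 606.6027 K

606.6027 K


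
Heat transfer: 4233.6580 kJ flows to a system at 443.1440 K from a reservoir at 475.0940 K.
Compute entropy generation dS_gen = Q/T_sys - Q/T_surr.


dS_sys = 4233.6580/443.1440 = 9.5537 kJ/K
dS_surr = -4233.6580/475.0940 = -8.9112 kJ/K
dS_gen = 9.5537 - 8.9112 = 0.6425 kJ/K (irreversible)

dS_gen = 0.6425 kJ/K, irreversible


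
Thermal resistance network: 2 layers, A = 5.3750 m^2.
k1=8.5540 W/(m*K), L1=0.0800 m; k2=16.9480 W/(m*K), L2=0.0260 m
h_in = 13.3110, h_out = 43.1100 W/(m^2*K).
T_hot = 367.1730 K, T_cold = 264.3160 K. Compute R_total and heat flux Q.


R_conv_in = 1/(13.3110*5.3750) = 0.0140
R_1 = 0.0800/(8.5540*5.3750) = 0.0017
R_2 = 0.0260/(16.9480*5.3750) = 0.0003
R_conv_out = 1/(43.1100*5.3750) = 0.0043
R_total = 0.0203 K/W
Q = 102.8570 / 0.0203 = 5062.3810 W

R_total = 0.0203 K/W, Q = 5062.3810 W


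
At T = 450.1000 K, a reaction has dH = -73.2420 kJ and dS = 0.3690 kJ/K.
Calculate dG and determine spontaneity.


T*dS = 450.1000 * 0.3690 = 166.0869 kJ
dG = -73.2420 - 166.0869 = -239.3289 kJ (spontaneous)

dG = -239.3289 kJ, spontaneous


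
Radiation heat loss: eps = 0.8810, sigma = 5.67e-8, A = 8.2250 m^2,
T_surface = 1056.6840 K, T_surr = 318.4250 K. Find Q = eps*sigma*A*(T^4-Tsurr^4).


T^4 = 1.2468e+12
Tsurr^4 = 1.0281e+10
Q = 0.8810 * 5.67e-8 * 8.2250 * 1.2365e+12 = 508018.2581 W

508018.2581 W


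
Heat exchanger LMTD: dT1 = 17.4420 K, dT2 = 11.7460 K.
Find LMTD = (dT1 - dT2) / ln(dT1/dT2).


dT1/dT2 = 1.4849
ln(dT1/dT2) = 0.3954
LMTD = 5.6960 / 0.3954 = 14.4068 K

14.4068 K


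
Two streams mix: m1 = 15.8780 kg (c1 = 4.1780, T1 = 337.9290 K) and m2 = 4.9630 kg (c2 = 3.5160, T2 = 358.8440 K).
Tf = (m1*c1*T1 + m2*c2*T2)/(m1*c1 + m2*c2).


num = 28679.4248
den = 83.7882
Tf = 342.2848 K

342.2848 K


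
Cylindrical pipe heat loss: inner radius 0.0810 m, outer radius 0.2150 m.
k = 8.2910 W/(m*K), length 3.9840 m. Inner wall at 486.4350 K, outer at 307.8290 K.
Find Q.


dT = 178.6060 K
ln(ro/ri) = 0.9762
Q = 2*pi*8.2910*3.9840*178.6060 / 0.9762 = 37972.4225 W

37972.4225 W


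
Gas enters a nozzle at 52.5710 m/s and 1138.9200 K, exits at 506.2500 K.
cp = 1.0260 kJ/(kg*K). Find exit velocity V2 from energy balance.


dT = 632.6700 K
2*cp*1000*dT = 1298238.8400
V1^2 = 2763.7100
V2 = sqrt(1301002.5500) = 1140.6150 m/s

1140.6150 m/s


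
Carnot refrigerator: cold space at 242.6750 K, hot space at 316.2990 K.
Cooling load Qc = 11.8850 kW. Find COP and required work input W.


COP = 242.6750 / 73.6240 = 3.2961
W = 11.8850 / 3.2961 = 3.6057 kW

COP = 3.2961, W = 3.6057 kW


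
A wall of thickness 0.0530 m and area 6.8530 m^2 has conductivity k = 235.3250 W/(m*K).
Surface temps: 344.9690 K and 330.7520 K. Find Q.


dT = 14.2170 K
Q = 235.3250 * 6.8530 * 14.2170 / 0.0530 = 432594.3999 W

432594.3999 W


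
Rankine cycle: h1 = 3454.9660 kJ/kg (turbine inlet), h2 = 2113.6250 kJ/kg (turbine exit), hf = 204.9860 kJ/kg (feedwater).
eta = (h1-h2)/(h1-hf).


W = 1341.3410 kJ/kg
Q_in = 3249.9800 kJ/kg
eta = 0.4127 = 41.2723%

eta = 41.2723%


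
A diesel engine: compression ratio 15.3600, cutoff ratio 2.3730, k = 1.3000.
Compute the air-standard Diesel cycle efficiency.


r^(k-1) = 2.2694
rc^k = 3.0753
eta = 0.4877 = 48.7671%

48.7671%


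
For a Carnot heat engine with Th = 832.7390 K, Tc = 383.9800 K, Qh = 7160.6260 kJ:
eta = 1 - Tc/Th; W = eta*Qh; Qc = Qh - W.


eta = 1 - 383.9800/832.7390 = 0.5389
W = 0.5389 * 7160.6260 = 3858.8266 kJ
Qc = 7160.6260 - 3858.8266 = 3301.7994 kJ

eta = 53.8895%, W = 3858.8266 kJ, Qc = 3301.7994 kJ


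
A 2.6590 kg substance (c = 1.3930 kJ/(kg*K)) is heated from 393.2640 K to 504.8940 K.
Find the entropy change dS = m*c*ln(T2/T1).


T2/T1 = 1.2839
ln(T2/T1) = 0.2499
dS = 2.6590 * 1.3930 * 0.2499 = 0.9255 kJ/K

0.9255 kJ/K


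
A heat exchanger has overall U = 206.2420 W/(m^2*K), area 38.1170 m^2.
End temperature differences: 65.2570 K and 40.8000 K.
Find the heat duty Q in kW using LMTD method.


LMTD = 52.0748 K
Q = 206.2420 * 38.1170 * 52.0748 = 409377.0905 W = 409.3771 kW

409.3771 kW


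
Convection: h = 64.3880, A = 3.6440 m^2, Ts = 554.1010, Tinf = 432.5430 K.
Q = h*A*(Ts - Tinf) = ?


dT = 121.5580 K
Q = 64.3880 * 3.6440 * 121.5580 = 28521.1380 W

28521.1380 W


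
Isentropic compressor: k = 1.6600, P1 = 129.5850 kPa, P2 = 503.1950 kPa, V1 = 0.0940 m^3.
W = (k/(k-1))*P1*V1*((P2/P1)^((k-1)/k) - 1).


(k-1)/k = 0.3976
(P2/P1)^exp = 1.7150
W = 2.5152 * 129.5850 * 0.0940 * (1.7150 - 1) = 21.9041 kJ

21.9041 kJ


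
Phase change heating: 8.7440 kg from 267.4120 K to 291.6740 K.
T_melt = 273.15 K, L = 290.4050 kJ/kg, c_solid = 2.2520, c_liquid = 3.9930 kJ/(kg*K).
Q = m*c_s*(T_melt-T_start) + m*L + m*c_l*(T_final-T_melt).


Q1 (sensible, solid) = 8.7440 * 2.2520 * 5.7380 = 112.9898 kJ
Q2 (latent) = 8.7440 * 290.4050 = 2539.3013 kJ
Q3 (sensible, liquid) = 8.7440 * 3.9930 * 18.5240 = 646.7616 kJ
Q_total = 3299.0527 kJ

3299.0527 kJ


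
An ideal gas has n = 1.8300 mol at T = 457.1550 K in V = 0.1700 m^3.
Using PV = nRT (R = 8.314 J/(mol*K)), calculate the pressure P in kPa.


P = nRT/V = 1.8300 * 8.314 * 457.1550 / 0.1700
= 6955.4396 / 0.1700 = 40914.3506 Pa = 40.9144 kPa

40.9144 kPa


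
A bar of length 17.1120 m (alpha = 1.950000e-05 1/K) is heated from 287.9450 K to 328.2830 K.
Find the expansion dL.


dT = 40.3380 K
dL = 1.950000e-05 * 17.1120 * 40.3380 = 0.013460 m
L_final = 17.125460 m

dL = 0.013460 m


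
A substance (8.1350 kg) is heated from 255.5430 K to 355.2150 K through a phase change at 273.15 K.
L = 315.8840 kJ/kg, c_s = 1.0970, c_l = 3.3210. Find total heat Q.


Q1 (sensible, solid) = 8.1350 * 1.0970 * 17.6070 = 157.1265 kJ
Q2 (latent) = 8.1350 * 315.8840 = 2569.7163 kJ
Q3 (sensible, liquid) = 8.1350 * 3.3210 * 82.0650 = 2217.0955 kJ
Q_total = 4943.9384 kJ

4943.9384 kJ


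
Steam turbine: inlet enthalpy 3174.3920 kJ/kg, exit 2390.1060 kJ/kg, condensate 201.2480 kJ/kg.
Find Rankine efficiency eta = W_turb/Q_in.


W = 784.2860 kJ/kg
Q_in = 2973.1440 kJ/kg
eta = 0.2638 = 26.3790%

eta = 26.3790%


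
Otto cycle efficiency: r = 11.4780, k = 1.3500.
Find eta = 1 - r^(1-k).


r^(k-1) = 2.3494
eta = 1 - 1/2.3494 = 0.5744 = 57.4356%

57.4356%


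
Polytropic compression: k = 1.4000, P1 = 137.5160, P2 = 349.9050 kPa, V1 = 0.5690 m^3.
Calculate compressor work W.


(k-1)/k = 0.2857
(P2/P1)^exp = 1.3058
W = 3.5000 * 137.5160 * 0.5690 * (1.3058 - 1) = 83.7541 kJ

83.7541 kJ


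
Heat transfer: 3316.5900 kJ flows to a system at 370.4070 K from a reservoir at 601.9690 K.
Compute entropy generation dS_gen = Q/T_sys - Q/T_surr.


dS_sys = 3316.5900/370.4070 = 8.9539 kJ/K
dS_surr = -3316.5900/601.9690 = -5.5096 kJ/K
dS_gen = 8.9539 - 5.5096 = 3.4443 kJ/K (irreversible)

dS_gen = 3.4443 kJ/K, irreversible


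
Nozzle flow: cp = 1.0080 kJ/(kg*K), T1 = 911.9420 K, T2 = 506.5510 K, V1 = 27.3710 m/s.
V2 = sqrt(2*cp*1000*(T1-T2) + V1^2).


dT = 405.3910 K
2*cp*1000*dT = 817268.2560
V1^2 = 749.1716
V2 = sqrt(818017.4276) = 904.4432 m/s

904.4432 m/s


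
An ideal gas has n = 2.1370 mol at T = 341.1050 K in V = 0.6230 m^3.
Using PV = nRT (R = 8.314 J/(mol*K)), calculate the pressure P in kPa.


P = nRT/V = 2.1370 * 8.314 * 341.1050 / 0.6230
= 6060.4187 / 0.6230 = 9727.7988 Pa = 9.7278 kPa

9.7278 kPa


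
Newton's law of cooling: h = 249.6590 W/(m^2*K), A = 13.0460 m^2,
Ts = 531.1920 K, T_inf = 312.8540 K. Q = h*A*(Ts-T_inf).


dT = 218.3380 K
Q = 249.6590 * 13.0460 * 218.3380 = 711138.0698 W

711138.0698 W


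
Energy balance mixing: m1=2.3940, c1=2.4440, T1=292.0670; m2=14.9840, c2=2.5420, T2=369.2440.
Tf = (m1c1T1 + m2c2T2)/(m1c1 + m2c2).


num = 15773.1212
den = 43.9403
Tf = 358.9674 K

358.9674 K


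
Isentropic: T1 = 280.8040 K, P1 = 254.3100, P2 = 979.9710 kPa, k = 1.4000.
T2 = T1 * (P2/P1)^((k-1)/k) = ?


(k-1)/k = 0.2857
(P2/P1)^exp = 1.4702
T2 = 280.8040 * 1.4702 = 412.8468 K

412.8468 K


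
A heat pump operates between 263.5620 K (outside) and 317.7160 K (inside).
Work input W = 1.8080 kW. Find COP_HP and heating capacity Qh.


COP = 317.7160 / 54.1540 = 5.8669
Qh = 5.8669 * 1.8080 = 10.6074 kW

COP = 5.8669, Qh = 10.6074 kW


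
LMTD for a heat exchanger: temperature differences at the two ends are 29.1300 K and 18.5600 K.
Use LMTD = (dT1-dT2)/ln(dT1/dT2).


dT1/dT2 = 1.5695
ln(dT1/dT2) = 0.4508
LMTD = 10.5700 / 0.4508 = 23.4493 K

23.4493 K


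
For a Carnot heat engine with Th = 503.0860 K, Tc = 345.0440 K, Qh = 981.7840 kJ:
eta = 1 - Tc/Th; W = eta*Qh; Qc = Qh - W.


eta = 1 - 345.0440/503.0860 = 0.3141
W = 0.3141 * 981.7840 = 308.4226 kJ
Qc = 981.7840 - 308.4226 = 673.3614 kJ

eta = 31.4145%, W = 308.4226 kJ, Qc = 673.3614 kJ


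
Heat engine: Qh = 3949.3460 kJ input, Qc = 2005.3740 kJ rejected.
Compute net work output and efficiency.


W = 3949.3460 - 2005.3740 = 1943.9720 kJ
eta = 1943.9720 / 3949.3460 = 0.4922 = 49.2226%

W = 1943.9720 kJ, eta = 49.2226%


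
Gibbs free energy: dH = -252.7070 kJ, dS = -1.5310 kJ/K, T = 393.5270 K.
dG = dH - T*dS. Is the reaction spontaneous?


T*dS = 393.5270 * -1.5310 = -602.4898 kJ
dG = -252.7070 + 602.4898 = 349.7828 kJ (non-spontaneous)

dG = 349.7828 kJ, non-spontaneous


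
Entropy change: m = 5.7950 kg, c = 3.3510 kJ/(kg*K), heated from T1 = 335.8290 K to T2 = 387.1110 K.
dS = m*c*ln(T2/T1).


T2/T1 = 1.1527
ln(T2/T1) = 0.1421
dS = 5.7950 * 3.3510 * 0.1421 = 2.7596 kJ/K

2.7596 kJ/K


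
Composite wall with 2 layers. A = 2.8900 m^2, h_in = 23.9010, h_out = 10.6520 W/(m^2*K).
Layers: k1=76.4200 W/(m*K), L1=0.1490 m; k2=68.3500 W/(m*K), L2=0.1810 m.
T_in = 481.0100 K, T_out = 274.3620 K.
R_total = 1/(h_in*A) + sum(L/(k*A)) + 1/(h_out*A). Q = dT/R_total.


R_conv_in = 1/(23.9010*2.8900) = 0.0145
R_1 = 0.1490/(76.4200*2.8900) = 0.0007
R_2 = 0.1810/(68.3500*2.8900) = 0.0009
R_conv_out = 1/(10.6520*2.8900) = 0.0325
R_total = 0.0486 K/W
Q = 206.6480 / 0.0486 = 4256.1915 W

R_total = 0.0486 K/W, Q = 4256.1915 W


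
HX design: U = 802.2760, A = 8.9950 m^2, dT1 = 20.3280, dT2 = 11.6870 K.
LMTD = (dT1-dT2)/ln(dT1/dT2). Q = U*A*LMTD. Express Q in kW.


LMTD = 15.6109 K
Q = 802.2760 * 8.9950 * 15.6109 = 112655.9105 W = 112.6559 kW

112.6559 kW


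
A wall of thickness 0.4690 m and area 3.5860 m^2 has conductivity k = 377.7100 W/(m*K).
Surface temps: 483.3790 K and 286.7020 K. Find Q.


dT = 196.6770 K
Q = 377.7100 * 3.5860 * 196.6770 / 0.4690 = 568001.5237 W

568001.5237 W


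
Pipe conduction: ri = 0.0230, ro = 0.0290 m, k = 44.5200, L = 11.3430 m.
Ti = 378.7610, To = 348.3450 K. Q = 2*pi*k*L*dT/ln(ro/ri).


dT = 30.4160 K
ln(ro/ri) = 0.2318
Q = 2*pi*44.5200*11.3430*30.4160 / 0.2318 = 416340.4430 W

416340.4430 W


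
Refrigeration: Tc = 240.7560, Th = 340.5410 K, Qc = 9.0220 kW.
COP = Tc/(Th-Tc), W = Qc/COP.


COP = 240.7560 / 99.7850 = 2.4127
W = 9.0220 / 2.4127 = 3.7393 kW

COP = 2.4127, W = 3.7393 kW


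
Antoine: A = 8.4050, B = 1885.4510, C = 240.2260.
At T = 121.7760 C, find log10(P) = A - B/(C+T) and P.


C+T = 362.0020
B/(C+T) = 5.2084
log10(P) = 8.4050 - 5.2084 = 3.1966
P = 10^3.1966 = 1572.5360 mmHg

1572.5360 mmHg


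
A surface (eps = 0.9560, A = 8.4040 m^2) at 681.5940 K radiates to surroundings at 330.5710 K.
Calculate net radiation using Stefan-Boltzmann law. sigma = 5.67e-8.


T^4 = 2.1583e+11
Tsurr^4 = 1.1942e+10
Q = 0.9560 * 5.67e-8 * 8.4040 * 2.0388e+11 = 92877.4811 W

92877.4811 W


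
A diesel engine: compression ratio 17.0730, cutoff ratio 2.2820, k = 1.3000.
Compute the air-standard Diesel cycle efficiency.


r^(k-1) = 2.3426
rc^k = 2.9229
eta = 0.5075 = 50.7477%

50.7477%


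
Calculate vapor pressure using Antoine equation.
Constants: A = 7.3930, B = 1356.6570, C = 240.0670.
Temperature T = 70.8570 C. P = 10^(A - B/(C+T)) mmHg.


C+T = 310.9240
B/(C+T) = 4.3633
log10(P) = 7.3930 - 4.3633 = 3.0297
P = 10^3.0297 = 1070.7611 mmHg

1070.7611 mmHg


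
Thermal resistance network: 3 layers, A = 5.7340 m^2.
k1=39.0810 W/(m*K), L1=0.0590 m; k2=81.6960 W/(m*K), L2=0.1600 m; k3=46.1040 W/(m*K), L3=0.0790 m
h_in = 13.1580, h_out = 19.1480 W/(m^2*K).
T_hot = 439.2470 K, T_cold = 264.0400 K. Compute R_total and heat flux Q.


R_conv_in = 1/(13.1580*5.7340) = 0.0133
R_1 = 0.0590/(39.0810*5.7340) = 0.0003
R_2 = 0.1600/(81.6960*5.7340) = 0.0003
R_3 = 0.0790/(46.1040*5.7340) = 0.0003
R_conv_out = 1/(19.1480*5.7340) = 0.0091
R_total = 0.0233 K/W
Q = 175.2070 / 0.0233 = 7530.6813 W

R_total = 0.0233 K/W, Q = 7530.6813 W


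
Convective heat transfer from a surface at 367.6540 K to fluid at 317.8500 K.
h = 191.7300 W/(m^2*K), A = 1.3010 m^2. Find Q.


dT = 49.8040 K
Q = 191.7300 * 1.3010 * 49.8040 = 12423.1461 W

12423.1461 W


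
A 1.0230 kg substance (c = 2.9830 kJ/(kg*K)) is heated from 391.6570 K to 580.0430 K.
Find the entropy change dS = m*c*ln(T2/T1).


T2/T1 = 1.4810
ln(T2/T1) = 0.3927
dS = 1.0230 * 2.9830 * 0.3927 = 1.1984 kJ/K

1.1984 kJ/K


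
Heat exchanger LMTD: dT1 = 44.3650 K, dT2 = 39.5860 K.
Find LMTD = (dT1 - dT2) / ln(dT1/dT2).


dT1/dT2 = 1.1207
ln(dT1/dT2) = 0.1140
LMTD = 4.7790 / 0.1140 = 41.9301 K

41.9301 K


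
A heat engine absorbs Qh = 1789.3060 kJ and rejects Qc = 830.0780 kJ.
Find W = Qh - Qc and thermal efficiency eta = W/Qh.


W = 1789.3060 - 830.0780 = 959.2280 kJ
eta = 959.2280 / 1789.3060 = 0.5361 = 53.6089%

W = 959.2280 kJ, eta = 53.6089%


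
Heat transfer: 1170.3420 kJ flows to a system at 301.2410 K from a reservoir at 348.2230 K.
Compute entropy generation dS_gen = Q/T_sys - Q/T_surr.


dS_sys = 1170.3420/301.2410 = 3.8851 kJ/K
dS_surr = -1170.3420/348.2230 = -3.3609 kJ/K
dS_gen = 3.8851 - 3.3609 = 0.5242 kJ/K (irreversible)

dS_gen = 0.5242 kJ/K, irreversible


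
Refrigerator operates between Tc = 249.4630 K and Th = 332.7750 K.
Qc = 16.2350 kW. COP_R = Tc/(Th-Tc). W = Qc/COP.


COP = 249.4630 / 83.3120 = 2.9943
W = 16.2350 / 2.9943 = 5.4219 kW

COP = 2.9943, W = 5.4219 kW


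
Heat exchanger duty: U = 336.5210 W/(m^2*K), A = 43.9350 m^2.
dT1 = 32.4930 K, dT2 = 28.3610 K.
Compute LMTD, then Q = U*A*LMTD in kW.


LMTD = 30.3802 K
Q = 336.5210 * 43.9350 * 30.3802 = 449172.5103 W = 449.1725 kW

449.1725 kW


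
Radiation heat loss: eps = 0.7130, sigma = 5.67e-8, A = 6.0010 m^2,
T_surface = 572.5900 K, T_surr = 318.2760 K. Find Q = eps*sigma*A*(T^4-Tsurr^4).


T^4 = 1.0749e+11
Tsurr^4 = 1.0262e+10
Q = 0.7130 * 5.67e-8 * 6.0010 * 9.7230e+10 = 23588.3201 W

23588.3201 W


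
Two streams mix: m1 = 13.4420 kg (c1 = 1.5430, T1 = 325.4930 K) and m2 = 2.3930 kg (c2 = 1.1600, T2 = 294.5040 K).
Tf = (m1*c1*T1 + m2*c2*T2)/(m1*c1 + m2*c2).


num = 7568.5600
den = 23.5169
Tf = 321.8351 K

321.8351 K


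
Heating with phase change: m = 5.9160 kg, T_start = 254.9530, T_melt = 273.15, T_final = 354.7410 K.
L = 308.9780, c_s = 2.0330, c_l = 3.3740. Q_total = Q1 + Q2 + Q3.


Q1 (sensible, solid) = 5.9160 * 2.0330 * 18.1970 = 218.8595 kJ
Q2 (latent) = 5.9160 * 308.9780 = 1827.9138 kJ
Q3 (sensible, liquid) = 5.9160 * 3.3740 * 81.5910 = 1628.6040 kJ
Q_total = 3675.3773 kJ

3675.3773 kJ


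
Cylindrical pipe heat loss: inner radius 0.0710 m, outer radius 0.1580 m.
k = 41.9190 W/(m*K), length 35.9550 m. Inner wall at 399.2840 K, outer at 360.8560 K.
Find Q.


dT = 38.4280 K
ln(ro/ri) = 0.7999
Q = 2*pi*41.9190*35.9550*38.4280 / 0.7999 = 454939.7994 W

454939.7994 W


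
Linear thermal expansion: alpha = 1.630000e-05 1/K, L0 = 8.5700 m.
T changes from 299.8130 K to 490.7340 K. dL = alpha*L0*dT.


dT = 190.9210 K
dL = 1.630000e-05 * 8.5700 * 190.9210 = 0.026670 m
L_final = 8.596670 m

dL = 0.026670 m


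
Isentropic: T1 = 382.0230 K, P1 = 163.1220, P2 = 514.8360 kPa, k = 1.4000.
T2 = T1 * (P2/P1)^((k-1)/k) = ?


(k-1)/k = 0.2857
(P2/P1)^exp = 1.3887
T2 = 382.0230 * 1.3887 = 530.5247 K

530.5247 K


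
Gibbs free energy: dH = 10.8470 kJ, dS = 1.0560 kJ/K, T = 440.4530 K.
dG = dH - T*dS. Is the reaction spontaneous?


T*dS = 440.4530 * 1.0560 = 465.1184 kJ
dG = 10.8470 - 465.1184 = -454.2714 kJ (spontaneous)

dG = -454.2714 kJ, spontaneous


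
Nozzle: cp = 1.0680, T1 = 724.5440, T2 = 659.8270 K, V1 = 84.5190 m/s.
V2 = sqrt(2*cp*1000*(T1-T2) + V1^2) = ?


dT = 64.7170 K
2*cp*1000*dT = 138235.5120
V1^2 = 7143.4614
V2 = sqrt(145378.9734) = 381.2859 m/s

381.2859 m/s


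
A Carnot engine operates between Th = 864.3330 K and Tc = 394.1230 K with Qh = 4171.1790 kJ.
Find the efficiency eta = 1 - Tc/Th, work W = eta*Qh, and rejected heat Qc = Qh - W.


eta = 1 - 394.1230/864.3330 = 0.5440
W = 0.5440 * 4171.1790 = 2269.1834 kJ
Qc = 4171.1790 - 2269.1834 = 1901.9956 kJ

eta = 54.4015%, W = 2269.1834 kJ, Qc = 1901.9956 kJ


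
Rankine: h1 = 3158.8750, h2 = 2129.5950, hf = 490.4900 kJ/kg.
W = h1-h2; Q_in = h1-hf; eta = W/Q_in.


W = 1029.2800 kJ/kg
Q_in = 2668.3850 kJ/kg
eta = 0.3857 = 38.5731%

eta = 38.5731%


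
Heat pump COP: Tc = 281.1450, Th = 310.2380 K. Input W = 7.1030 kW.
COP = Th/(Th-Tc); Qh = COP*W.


COP = 310.2380 / 29.0930 = 10.6637
Qh = 10.6637 * 7.1030 = 75.7440 kW

COP = 10.6637, Qh = 75.7440 kW


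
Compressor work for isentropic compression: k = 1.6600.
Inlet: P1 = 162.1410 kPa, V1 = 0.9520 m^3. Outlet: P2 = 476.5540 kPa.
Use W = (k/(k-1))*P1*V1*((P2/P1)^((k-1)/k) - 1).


(k-1)/k = 0.3976
(P2/P1)^exp = 1.5352
W = 2.5152 * 162.1410 * 0.9520 * (1.5352 - 1) = 207.7755 kJ

207.7755 kJ


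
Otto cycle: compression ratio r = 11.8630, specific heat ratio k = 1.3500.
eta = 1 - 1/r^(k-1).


r^(k-1) = 2.3767
eta = 1 - 1/2.3767 = 0.5792 = 57.9242%

57.9242%


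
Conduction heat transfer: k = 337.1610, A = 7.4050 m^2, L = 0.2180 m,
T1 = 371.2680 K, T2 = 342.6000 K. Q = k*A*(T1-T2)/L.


dT = 28.6680 K
Q = 337.1610 * 7.4050 * 28.6680 / 0.2180 = 328324.5051 W

328324.5051 W


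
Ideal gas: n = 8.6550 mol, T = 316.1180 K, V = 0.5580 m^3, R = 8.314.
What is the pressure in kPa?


P = nRT/V = 8.6550 * 8.314 * 316.1180 / 0.5580
= 22747.1147 / 0.5580 = 40765.4386 Pa = 40.7654 kPa

40.7654 kPa


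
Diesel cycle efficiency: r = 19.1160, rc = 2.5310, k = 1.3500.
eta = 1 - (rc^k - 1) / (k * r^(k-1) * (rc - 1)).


r^(k-1) = 2.8086
rc^k = 3.5030
eta = 0.5688 = 56.8810%

56.8810%


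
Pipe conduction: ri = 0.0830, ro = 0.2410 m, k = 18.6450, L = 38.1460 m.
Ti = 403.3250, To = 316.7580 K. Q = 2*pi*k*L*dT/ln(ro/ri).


dT = 86.5670 K
ln(ro/ri) = 1.0660
Q = 2*pi*18.6450*38.1460*86.5670 / 1.0660 = 362914.4131 W

362914.4131 W


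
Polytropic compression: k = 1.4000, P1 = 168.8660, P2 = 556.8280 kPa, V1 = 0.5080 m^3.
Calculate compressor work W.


(k-1)/k = 0.2857
(P2/P1)^exp = 1.4062
W = 3.5000 * 168.8660 * 0.5080 * (1.4062 - 1) = 121.9629 kJ

121.9629 kJ


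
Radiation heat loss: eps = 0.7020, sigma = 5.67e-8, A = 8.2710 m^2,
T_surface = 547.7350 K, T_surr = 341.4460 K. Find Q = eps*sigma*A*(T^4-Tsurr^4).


T^4 = 9.0008e+10
Tsurr^4 = 1.3592e+10
Q = 0.7020 * 5.67e-8 * 8.2710 * 7.6416e+10 = 25157.2208 W

25157.2208 W


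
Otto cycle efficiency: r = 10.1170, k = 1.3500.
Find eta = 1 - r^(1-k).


r^(k-1) = 2.2479
eta = 1 - 1/2.2479 = 0.5551 = 55.5131%

55.5131%


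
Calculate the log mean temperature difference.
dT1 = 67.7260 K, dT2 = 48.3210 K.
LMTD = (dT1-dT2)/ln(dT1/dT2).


dT1/dT2 = 1.4016
ln(dT1/dT2) = 0.3376
LMTD = 19.4050 / 0.3376 = 57.4786 K

57.4786 K


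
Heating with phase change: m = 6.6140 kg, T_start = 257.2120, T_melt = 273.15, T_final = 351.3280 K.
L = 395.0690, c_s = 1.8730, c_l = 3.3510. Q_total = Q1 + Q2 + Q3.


Q1 (sensible, solid) = 6.6140 * 1.8730 * 15.9380 = 197.4403 kJ
Q2 (latent) = 6.6140 * 395.0690 = 2612.9864 kJ
Q3 (sensible, liquid) = 6.6140 * 3.3510 * 78.1780 = 1732.6992 kJ
Q_total = 4543.1259 kJ

4543.1259 kJ


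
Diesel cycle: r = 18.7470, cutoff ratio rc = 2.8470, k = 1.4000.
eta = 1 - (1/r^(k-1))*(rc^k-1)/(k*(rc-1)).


r^(k-1) = 3.2298
rc^k = 4.3266
eta = 0.6017 = 60.1684%

60.1684%


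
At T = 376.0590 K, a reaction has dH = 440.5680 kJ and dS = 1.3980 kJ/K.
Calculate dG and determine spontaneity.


T*dS = 376.0590 * 1.3980 = 525.7305 kJ
dG = 440.5680 - 525.7305 = -85.1625 kJ (spontaneous)

dG = -85.1625 kJ, spontaneous


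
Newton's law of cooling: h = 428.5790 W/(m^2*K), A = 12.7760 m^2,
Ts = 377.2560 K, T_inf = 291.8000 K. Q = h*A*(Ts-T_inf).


dT = 85.4560 K
Q = 428.5790 * 12.7760 * 85.4560 = 467916.4904 W

467916.4904 W


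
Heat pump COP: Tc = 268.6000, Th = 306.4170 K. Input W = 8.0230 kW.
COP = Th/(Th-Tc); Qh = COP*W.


COP = 306.4170 / 37.8170 = 8.1026
Qh = 8.1026 * 8.0230 = 65.0074 kW

COP = 8.1026, Qh = 65.0074 kW


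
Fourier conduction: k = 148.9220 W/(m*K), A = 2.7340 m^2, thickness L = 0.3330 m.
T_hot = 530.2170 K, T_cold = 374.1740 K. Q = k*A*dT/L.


dT = 156.0430 K
Q = 148.9220 * 2.7340 * 156.0430 / 0.3330 = 190790.7996 W

190790.7996 W


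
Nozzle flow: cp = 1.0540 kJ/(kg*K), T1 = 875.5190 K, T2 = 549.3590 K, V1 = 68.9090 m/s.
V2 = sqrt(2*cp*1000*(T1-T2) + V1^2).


dT = 326.1600 K
2*cp*1000*dT = 687545.2800
V1^2 = 4748.4503
V2 = sqrt(692293.7303) = 832.0419 m/s

832.0419 m/s


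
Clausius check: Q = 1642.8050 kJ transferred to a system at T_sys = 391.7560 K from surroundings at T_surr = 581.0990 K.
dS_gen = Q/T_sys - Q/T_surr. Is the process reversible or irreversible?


dS_sys = 1642.8050/391.7560 = 4.1934 kJ/K
dS_surr = -1642.8050/581.0990 = -2.8271 kJ/K
dS_gen = 4.1934 - 2.8271 = 1.3664 kJ/K (irreversible)

dS_gen = 1.3664 kJ/K, irreversible


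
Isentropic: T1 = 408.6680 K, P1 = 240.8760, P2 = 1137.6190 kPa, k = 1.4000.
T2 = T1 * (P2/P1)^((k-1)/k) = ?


(k-1)/k = 0.2857
(P2/P1)^exp = 1.5582
T2 = 408.6680 * 1.5582 = 636.7957 K

636.7957 K


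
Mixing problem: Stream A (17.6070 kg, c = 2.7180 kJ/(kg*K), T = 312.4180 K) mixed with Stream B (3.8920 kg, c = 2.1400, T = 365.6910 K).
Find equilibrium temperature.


num = 17996.8179
den = 56.1847
Tf = 320.3152 K

320.3152 K


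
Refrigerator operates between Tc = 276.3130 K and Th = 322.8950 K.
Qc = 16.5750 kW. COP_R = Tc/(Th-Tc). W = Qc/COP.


COP = 276.3130 / 46.5820 = 5.9318
W = 16.5750 / 5.9318 = 2.7943 kW

COP = 5.9318, W = 2.7943 kW


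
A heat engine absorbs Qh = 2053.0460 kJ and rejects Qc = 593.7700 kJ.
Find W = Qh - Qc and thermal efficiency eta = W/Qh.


W = 2053.0460 - 593.7700 = 1459.2760 kJ
eta = 1459.2760 / 2053.0460 = 0.7108 = 71.0786%

W = 1459.2760 kJ, eta = 71.0786%


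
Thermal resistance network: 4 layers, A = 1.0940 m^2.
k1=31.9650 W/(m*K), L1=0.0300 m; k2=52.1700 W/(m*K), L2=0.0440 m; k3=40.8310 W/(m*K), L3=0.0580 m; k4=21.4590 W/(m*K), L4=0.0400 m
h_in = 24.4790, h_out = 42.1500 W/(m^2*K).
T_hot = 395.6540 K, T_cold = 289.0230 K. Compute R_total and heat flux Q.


R_conv_in = 1/(24.4790*1.0940) = 0.0373
R_1 = 0.0300/(31.9650*1.0940) = 0.0009
R_2 = 0.0440/(52.1700*1.0940) = 0.0008
R_3 = 0.0580/(40.8310*1.0940) = 0.0013
R_4 = 0.0400/(21.4590*1.0940) = 0.0017
R_conv_out = 1/(42.1500*1.0940) = 0.0217
R_total = 0.0637 K/W
Q = 106.6310 / 0.0637 = 1675.0433 W

R_total = 0.0637 K/W, Q = 1675.0433 W


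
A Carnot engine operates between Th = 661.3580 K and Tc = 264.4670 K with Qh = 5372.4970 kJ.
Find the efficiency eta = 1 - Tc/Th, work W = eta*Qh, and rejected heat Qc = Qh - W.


eta = 1 - 264.4670/661.3580 = 0.6001
W = 0.6001 * 5372.4970 = 3224.1172 kJ
Qc = 5372.4970 - 3224.1172 = 2148.3798 kJ

eta = 60.0115%, W = 3224.1172 kJ, Qc = 2148.3798 kJ


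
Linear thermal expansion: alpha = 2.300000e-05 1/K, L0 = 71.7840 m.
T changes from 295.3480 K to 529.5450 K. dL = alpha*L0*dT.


dT = 234.1970 K
dL = 2.300000e-05 * 71.7840 * 234.1970 = 0.386667 m
L_final = 72.170667 m

dL = 0.386667 m


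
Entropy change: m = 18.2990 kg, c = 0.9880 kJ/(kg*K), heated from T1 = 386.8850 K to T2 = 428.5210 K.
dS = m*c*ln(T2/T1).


T2/T1 = 1.1076
ln(T2/T1) = 0.1022
dS = 18.2990 * 0.9880 * 0.1022 = 1.8479 kJ/K

1.8479 kJ/K


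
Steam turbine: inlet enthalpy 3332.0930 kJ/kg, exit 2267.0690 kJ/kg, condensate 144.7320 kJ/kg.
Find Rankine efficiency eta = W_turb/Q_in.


W = 1065.0240 kJ/kg
Q_in = 3187.3610 kJ/kg
eta = 0.3341 = 33.4140%

eta = 33.4140%


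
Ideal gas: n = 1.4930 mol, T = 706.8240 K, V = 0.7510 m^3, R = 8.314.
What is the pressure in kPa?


P = nRT/V = 1.4930 * 8.314 * 706.8240 / 0.7510
= 8773.6664 / 0.7510 = 11682.6450 Pa = 11.6826 kPa

11.6826 kPa


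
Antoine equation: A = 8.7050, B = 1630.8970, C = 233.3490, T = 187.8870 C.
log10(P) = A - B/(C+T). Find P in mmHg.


C+T = 421.2360
B/(C+T) = 3.8717
log10(P) = 8.7050 - 3.8717 = 4.8333
P = 10^4.8333 = 68124.8796 mmHg

68124.8796 mmHg


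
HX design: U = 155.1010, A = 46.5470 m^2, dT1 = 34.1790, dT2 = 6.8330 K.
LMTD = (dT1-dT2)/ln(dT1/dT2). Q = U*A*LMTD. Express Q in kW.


LMTD = 16.9867 K
Q = 155.1010 * 46.5470 * 16.9867 = 122635.2546 W = 122.6353 kW

122.6353 kW


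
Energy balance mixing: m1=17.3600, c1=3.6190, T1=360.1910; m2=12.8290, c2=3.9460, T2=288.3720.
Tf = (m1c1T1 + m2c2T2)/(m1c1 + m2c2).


num = 37227.6254
den = 113.4491
Tf = 328.1439 K

328.1439 K


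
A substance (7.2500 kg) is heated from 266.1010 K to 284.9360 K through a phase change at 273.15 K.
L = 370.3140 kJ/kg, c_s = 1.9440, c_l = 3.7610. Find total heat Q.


Q1 (sensible, solid) = 7.2500 * 1.9440 * 7.0490 = 99.3486 kJ
Q2 (latent) = 7.2500 * 370.3140 = 2684.7765 kJ
Q3 (sensible, liquid) = 7.2500 * 3.7610 * 11.7860 = 321.3718 kJ
Q_total = 3105.4969 kJ

3105.4969 kJ


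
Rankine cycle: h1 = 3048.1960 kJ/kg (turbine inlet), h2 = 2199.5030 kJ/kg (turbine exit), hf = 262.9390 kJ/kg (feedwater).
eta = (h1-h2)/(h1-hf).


W = 848.6930 kJ/kg
Q_in = 2785.2570 kJ/kg
eta = 0.3047 = 30.4709%

eta = 30.4709%


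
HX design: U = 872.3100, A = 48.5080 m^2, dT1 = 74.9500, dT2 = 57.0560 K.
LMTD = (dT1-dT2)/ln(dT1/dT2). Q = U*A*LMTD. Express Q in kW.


LMTD = 65.5967 K
Q = 872.3100 * 48.5080 * 65.5967 = 2775660.9703 W = 2775.6610 kW

2775.6610 kW


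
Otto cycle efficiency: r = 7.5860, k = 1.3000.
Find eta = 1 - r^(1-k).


r^(k-1) = 1.8366
eta = 1 - 1/1.8366 = 0.4555 = 45.5502%

45.5502%


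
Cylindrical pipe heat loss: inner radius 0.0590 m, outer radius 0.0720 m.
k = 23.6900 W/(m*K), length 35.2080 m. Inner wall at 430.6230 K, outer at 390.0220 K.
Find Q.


dT = 40.6010 K
ln(ro/ri) = 0.1991
Q = 2*pi*23.6900*35.2080*40.6010 / 0.1991 = 1068536.1285 W

1068536.1285 W


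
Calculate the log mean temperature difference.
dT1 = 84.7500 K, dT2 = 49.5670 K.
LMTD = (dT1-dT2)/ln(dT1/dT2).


dT1/dT2 = 1.7098
ln(dT1/dT2) = 0.5364
LMTD = 35.1830 / 0.5364 = 65.5934 K

65.5934 K


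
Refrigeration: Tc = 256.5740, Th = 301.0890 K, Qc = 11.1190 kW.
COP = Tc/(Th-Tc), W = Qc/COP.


COP = 256.5740 / 44.5150 = 5.7638
W = 11.1190 / 5.7638 = 1.9291 kW

COP = 5.7638, W = 1.9291 kW
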